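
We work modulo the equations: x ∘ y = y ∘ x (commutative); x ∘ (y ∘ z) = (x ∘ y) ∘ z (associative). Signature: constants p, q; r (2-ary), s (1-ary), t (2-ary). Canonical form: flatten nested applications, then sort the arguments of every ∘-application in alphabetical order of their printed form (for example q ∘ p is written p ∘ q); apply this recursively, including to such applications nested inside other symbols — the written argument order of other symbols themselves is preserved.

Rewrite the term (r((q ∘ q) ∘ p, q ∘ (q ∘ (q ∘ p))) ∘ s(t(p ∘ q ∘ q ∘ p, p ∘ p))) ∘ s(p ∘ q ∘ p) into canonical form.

Flatten:  r((q ∘ q) ∘ p, q ∘ (q ∘ (q ∘ p))) ∘ s(t(p ∘ q ∘ q ∘ p, p ∘ p)) ∘ s(p ∘ q ∘ p)
Inside:  r((q ∘ q) ∘ p, q ∘ (q ∘ (q ∘ p)))  →  r(p ∘ q ∘ q, p ∘ q ∘ q ∘ q)
Simplify inside:  s(t(p ∘ q ∘ q ∘ p, p ∘ p))  →  s(t(p ∘ p ∘ q ∘ q, p ∘ p))
Inside:  s(p ∘ q ∘ p)  →  s(p ∘ p ∘ q)
Order the arguments:  r(p ∘ q ∘ q, p ∘ q ∘ q ∘ q) ∘ s(p ∘ p ∘ q) ∘ s(t(p ∘ p ∘ q ∘ q, p ∘ p))

Answer: r(p ∘ q ∘ q, p ∘ q ∘ q ∘ q) ∘ s(p ∘ p ∘ q) ∘ s(t(p ∘ p ∘ q ∘ q, p ∘ p))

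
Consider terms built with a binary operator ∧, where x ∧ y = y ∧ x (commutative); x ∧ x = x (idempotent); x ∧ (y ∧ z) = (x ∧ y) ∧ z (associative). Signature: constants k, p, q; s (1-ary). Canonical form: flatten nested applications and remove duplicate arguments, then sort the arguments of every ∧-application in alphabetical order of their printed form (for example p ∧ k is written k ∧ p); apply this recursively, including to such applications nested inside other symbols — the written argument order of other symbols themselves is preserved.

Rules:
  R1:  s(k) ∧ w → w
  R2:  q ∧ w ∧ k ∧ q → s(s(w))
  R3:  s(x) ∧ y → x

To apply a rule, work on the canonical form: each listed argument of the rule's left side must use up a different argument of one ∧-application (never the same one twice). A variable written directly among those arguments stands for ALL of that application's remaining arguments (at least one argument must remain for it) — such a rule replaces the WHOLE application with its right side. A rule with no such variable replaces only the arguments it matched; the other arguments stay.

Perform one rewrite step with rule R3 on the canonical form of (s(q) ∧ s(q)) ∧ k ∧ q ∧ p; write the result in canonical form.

Canonical form:  k ∧ p ∧ q ∧ s(q)
Match R3:  consume s(q);  x := q, y := k ∧ p ∧ q
The variable takes the whole remainder — replace the entire application.
New term:  q

Answer: q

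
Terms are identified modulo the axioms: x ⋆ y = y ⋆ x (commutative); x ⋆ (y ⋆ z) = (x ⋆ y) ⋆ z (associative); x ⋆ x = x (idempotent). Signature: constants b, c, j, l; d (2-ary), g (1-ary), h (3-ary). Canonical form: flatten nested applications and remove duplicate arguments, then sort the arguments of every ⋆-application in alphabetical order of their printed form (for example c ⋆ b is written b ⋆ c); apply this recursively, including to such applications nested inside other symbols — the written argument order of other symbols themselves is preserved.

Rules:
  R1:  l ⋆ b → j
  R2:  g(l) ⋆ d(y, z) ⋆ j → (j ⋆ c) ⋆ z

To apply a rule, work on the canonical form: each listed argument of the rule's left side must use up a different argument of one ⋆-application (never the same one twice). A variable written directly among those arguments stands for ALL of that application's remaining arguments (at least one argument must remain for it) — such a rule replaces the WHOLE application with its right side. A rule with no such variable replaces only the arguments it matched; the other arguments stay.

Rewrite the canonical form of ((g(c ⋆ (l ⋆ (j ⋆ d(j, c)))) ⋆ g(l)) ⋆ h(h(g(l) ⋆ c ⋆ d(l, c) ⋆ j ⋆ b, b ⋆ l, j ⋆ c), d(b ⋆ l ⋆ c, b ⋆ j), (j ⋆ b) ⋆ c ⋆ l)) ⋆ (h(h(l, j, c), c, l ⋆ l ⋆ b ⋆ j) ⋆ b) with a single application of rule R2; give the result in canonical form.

Answer: b ⋆ g(c ⋆ d(j, c) ⋆ j ⋆ l) ⋆ g(l) ⋆ h(h(b ⋆ c ⋆ j, b ⋆ l, c ⋆ j), d(b ⋆ c ⋆ l, b ⋆ j), b ⋆ c ⋆ j ⋆ l) ⋆ h(h(l, j, c), c, b ⋆ j ⋆ l)

Derivation:
Canonical form:  b ⋆ g(c ⋆ d(j, c) ⋆ j ⋆ l) ⋆ g(l) ⋆ h(h(b ⋆ c ⋆ d(l, c) ⋆ g(l) ⋆ j, b ⋆ l, c ⋆ j), d(b ⋆ c ⋆ l, b ⋆ j), b ⋆ c ⋆ j ⋆ l) ⋆ h(h(l, j, c), c, b ⋆ j ⋆ l)
R2 matches:  uses d(l, c), g(l), j;  y := l, z := c
New term:  b ⋆ g(c ⋆ d(j, c) ⋆ j ⋆ l) ⋆ g(l) ⋆ h(h(b ⋆ c ⋆ j, b ⋆ l, c ⋆ j), d(b ⋆ c ⋆ l, b ⋆ j), b ⋆ c ⋆ j ⋆ l) ⋆ h(h(l, j, c), c, b ⋆ j ⋆ l)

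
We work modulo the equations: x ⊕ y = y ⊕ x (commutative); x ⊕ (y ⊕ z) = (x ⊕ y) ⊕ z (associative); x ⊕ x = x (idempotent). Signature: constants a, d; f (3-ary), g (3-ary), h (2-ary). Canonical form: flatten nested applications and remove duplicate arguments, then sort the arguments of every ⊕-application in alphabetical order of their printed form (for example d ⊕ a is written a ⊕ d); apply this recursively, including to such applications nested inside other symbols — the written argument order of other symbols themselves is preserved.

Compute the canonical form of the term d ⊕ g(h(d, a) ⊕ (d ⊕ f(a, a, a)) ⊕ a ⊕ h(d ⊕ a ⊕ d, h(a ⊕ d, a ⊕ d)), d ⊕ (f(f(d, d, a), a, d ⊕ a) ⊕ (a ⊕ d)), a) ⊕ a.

Answer: a ⊕ d ⊕ g(a ⊕ d ⊕ f(a, a, a) ⊕ h(a ⊕ d, h(a ⊕ d, a ⊕ d)) ⊕ h(d, a), a ⊕ d ⊕ f(f(d, d, a), a, a ⊕ d), a)

Derivation:
Canonicalize subterm:  g(h(d, a) ⊕ (d ⊕ f(a, a, a)) ⊕ a ⊕ h(d ⊕ a ⊕ d, h(a ⊕ d, a ⊕ d)), d ⊕ (f(f(d, d, a), a, d ⊕ a) ⊕ (a ⊕ d)), a)  →  g(a ⊕ d ⊕ f(a, a, a) ⊕ h(a ⊕ d, h(a ⊕ d, a ⊕ d)) ⊕ h(d, a), a ⊕ d ⊕ f(f(d, d, a), a, a ⊕ d), a)
Sort:  a ⊕ d ⊕ g(a ⊕ d ⊕ f(a, a, a) ⊕ h(a ⊕ d, h(a ⊕ d, a ⊕ d)) ⊕ h(d, a), a ⊕ d ⊕ f(f(d, d, a), a, a ⊕ d), a)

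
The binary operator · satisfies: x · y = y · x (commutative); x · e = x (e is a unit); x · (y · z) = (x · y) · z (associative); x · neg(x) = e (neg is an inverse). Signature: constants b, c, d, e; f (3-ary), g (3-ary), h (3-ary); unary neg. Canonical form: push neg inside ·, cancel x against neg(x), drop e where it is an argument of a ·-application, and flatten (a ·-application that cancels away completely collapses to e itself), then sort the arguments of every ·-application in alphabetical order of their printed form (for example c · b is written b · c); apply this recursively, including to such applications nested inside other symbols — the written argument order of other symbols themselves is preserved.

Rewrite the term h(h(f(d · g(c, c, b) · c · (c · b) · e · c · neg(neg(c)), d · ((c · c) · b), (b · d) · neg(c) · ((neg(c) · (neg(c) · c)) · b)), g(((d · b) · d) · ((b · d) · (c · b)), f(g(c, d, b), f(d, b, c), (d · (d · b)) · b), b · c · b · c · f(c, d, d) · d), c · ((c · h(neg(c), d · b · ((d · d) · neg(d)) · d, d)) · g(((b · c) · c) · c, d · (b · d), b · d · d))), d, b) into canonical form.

Work inside:  c · ((c · h(neg(c), d · b · ((d · d) · neg(d)) · d, d)) · g(((b · c) · c) · c, d · (b · d), b · d · d))
Combine occurrences:  c · c · h(neg(c), b · d · d · d, d) · g(b · c · c · c, b · d · d, b · d · d)
Order the arguments:  c · c · g(b · c · c · c, b · d · d, b · d · d) · h(neg(c), b · d · d · d, d)
Put back:  h(h(f(b · c · c · c · c · d · g(c, c, b), b · c · c · d, b · b · d · neg(c) · neg(c)), g(b · b · b · c · d · d · d, f(g(c, d, b), f(d, b, c), b · b · d · d), b · b · c · c · d · f(c, d, d)), c · c · g(b · c · c · c, b · d · d, b · d · d) · h(neg(c), b · d · d · d, d)), d, b)

Answer: h(h(f(b · c · c · c · c · d · g(c, c, b), b · c · c · d, b · b · d · neg(c) · neg(c)), g(b · b · b · c · d · d · d, f(g(c, d, b), f(d, b, c), b · b · d · d), b · b · c · c · d · f(c, d, d)), c · c · g(b · c · c · c, b · d · d, b · d · d) · h(neg(c), b · d · d · d, d)), d, b)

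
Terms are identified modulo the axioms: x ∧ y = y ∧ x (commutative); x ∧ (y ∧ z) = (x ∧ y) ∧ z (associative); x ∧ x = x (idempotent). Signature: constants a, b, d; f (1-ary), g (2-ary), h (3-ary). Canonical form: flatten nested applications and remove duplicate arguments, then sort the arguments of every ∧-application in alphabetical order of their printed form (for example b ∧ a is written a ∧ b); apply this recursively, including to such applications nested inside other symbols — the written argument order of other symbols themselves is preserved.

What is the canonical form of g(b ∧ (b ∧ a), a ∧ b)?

Focus inside:  b ∧ (b ∧ a)
Un-nest:  b ∧ b ∧ a
Drop duplicates:  drop duplicate b
Sort:  a ∧ b
Put back:  g(a ∧ b, a ∧ b)

Answer: g(a ∧ b, a ∧ b)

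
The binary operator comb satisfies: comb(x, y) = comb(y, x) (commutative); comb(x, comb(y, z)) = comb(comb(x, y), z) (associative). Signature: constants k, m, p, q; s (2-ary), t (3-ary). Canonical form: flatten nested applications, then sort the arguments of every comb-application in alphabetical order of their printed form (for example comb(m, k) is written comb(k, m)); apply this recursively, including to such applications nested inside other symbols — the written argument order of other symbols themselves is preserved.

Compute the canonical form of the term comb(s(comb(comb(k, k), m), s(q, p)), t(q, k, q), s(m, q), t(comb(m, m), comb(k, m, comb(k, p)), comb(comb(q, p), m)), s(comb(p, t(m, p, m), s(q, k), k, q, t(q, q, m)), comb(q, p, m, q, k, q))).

Answer: comb(s(comb(k, k, m), s(q, p)), s(comb(k, p, q, s(q, k), t(m, p, m), t(q, q, m)), comb(k, m, p, q, q, q)), s(m, q), t(comb(m, m), comb(k, k, m, p), comb(m, p, q)), t(q, k, q))

Derivation:
Simplify inside:  s(comb(comb(k, k), m), s(q, p))  →  s(comb(k, k, m), s(q, p))
Canonicalize subterm:  t(comb(m, m), comb(k, m, comb(k, p)), comb(comb(q, p), m))  →  t(comb(m, m), comb(k, k, m, p), comb(m, p, q))
Canonicalize subterm:  s(comb(p, t(m, p, m), s(q, k), k, q, t(q, q, m)), comb(q, p, m, q, k, q))  →  s(comb(k, p, q, s(q, k), t(m, p, m), t(q, q, m)), comb(k, m, p, q, q, q))
Sort arguments:  comb(s(comb(k, k, m), s(q, p)), s(comb(k, p, q, s(q, k), t(m, p, m), t(q, q, m)), comb(k, m, p, q, q, q)), s(m, q), t(comb(m, m), comb(k, k, m, p), comb(m, p, q)), t(q, k, q))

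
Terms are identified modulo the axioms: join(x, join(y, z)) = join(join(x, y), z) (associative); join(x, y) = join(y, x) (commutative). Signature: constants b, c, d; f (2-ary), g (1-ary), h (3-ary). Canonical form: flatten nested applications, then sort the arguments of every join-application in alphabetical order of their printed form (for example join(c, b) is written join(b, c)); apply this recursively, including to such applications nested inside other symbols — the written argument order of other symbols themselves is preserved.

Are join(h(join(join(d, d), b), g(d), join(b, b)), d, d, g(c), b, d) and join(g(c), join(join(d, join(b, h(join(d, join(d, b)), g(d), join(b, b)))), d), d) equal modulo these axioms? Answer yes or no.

Answer: yes — both canonical forms are join(b, d, d, d, g(c), h(join(b, d, d), g(d), join(b, b)))

Derivation:
Left:  join(h(join(join(d, d), b), g(d), join(b, b)), d, d, g(c), b, d)
  Simplify inside:  h(join(join(d, d), b), g(d), join(b, b))  →  h(join(b, d, d), g(d), join(b, b))
  Order the arguments:  join(b, d, d, d, g(c), h(join(b, d, d), g(d), join(b, b)))
Right:  join(g(c), join(join(d, join(b, h(join(d, join(d, b)), g(d), join(b, b)))), d), d)
  Merge nested applications:  join(g(c), d, b, h(join(d, join(d, b)), g(d), join(b, b)), d, d)
  Canonicalize subterm:  h(join(d, join(d, b)), g(d), join(b, b))  →  h(join(b, d, d), g(d), join(b, b))
  Order the arguments:  join(b, d, d, d, g(c), h(join(b, d, d), g(d), join(b, b)))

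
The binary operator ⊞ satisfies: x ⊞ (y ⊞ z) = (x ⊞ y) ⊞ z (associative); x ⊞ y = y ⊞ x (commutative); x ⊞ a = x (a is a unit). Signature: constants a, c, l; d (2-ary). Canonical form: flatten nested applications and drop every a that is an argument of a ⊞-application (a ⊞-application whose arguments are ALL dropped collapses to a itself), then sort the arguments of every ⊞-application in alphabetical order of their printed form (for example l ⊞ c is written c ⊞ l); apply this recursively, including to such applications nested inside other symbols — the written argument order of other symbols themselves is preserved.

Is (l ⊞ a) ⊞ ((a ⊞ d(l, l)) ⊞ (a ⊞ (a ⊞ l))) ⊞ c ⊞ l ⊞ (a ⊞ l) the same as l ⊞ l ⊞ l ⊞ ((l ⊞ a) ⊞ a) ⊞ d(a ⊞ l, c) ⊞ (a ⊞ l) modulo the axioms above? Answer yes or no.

Answer: no — c ⊞ d(l, l) ⊞ l ⊞ l ⊞ l ⊞ l vs d(l, c) ⊞ l ⊞ l ⊞ l ⊞ l ⊞ l

Derivation:
Left:  (l ⊞ a) ⊞ ((a ⊞ d(l, l)) ⊞ (a ⊞ (a ⊞ l))) ⊞ c ⊞ l ⊞ (a ⊞ l)
  Merge nested applications:  l ⊞ a ⊞ a ⊞ d(l, l) ⊞ a ⊞ a ⊞ l ⊞ c ⊞ l ⊞ a ⊞ l
  Drop the unit:  drop a (×5)
  Sort arguments:  c ⊞ d(l, l) ⊞ l ⊞ l ⊞ l ⊞ l
Right:  l ⊞ l ⊞ l ⊞ ((l ⊞ a) ⊞ a) ⊞ d(a ⊞ l, c) ⊞ (a ⊞ l)
  Merge nested applications:  l ⊞ l ⊞ l ⊞ l ⊞ a ⊞ a ⊞ d(a ⊞ l, c) ⊞ a ⊞ l
  Inside:  d(a ⊞ l, c)  →  d(l, c)
  Units out:  drop a (×3)
  Sort:  d(l, c) ⊞ l ⊞ l ⊞ l ⊞ l ⊞ l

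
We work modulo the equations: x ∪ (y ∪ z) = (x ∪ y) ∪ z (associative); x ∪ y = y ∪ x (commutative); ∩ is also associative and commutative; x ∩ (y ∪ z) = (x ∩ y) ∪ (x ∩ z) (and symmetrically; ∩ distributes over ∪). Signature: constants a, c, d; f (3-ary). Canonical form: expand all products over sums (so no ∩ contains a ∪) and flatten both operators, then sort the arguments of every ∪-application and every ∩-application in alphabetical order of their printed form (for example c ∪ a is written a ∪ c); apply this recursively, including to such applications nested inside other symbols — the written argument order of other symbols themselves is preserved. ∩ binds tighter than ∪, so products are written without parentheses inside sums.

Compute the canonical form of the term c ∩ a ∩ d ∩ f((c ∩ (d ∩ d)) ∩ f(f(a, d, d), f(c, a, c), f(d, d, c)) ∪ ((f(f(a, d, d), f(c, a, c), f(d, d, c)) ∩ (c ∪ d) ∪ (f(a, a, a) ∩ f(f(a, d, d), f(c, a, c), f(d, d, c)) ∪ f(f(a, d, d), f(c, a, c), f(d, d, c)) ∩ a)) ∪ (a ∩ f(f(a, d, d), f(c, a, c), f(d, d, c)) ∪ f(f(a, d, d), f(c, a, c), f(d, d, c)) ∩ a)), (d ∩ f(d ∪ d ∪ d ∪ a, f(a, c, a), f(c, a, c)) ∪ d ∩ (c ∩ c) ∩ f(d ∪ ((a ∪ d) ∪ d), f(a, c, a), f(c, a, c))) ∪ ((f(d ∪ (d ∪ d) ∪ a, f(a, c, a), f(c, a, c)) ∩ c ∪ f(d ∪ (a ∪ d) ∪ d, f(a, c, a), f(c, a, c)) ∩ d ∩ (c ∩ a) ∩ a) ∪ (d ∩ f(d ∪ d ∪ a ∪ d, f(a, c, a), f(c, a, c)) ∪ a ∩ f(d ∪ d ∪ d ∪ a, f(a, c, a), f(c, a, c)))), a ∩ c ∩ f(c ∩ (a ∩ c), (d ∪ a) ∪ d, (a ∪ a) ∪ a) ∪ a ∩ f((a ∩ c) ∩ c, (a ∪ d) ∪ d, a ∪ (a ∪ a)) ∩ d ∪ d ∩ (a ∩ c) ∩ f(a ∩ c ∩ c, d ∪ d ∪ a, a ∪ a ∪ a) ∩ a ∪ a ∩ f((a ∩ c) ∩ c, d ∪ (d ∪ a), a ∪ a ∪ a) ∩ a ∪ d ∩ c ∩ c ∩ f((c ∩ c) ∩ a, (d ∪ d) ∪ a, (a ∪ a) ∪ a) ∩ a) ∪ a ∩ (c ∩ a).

Distribute:  a ∩ c ∩ d ∩ f(a ∩ f(f(a, d, d), f(c, a, c), f(d, d, c)) ∪ a ∩ f(f(a, d, d), f(c, a, c), f(d, d, c)) ∪ a ∩ f(f(a, d, d), f(c, a, c), f(d, d, c)) ∪ c ∩ d ∩ d ∩ f(f(a, d, d), f(c, a, c), f(d, d, c)) ∪ c ∩ f(f(a, d, d), f(c, a, c), f(d, d, c)) ∪ d ∩ f(f(a, d, d), f(c, a, c), f(d, d, c)) ∪ f(a, a, a) ∩ f(f(a, d, d), f(c, a, c), f(d, d, c)), a ∩ a ∩ c ∩ d ∩ f(a ∪ d ∪ d ∪ d, f(a, c, a), f(c, a, c)) ∪ a ∩ f(a ∪ d ∪ d ∪ d, f(a, c, a), f(c, a, c)) ∪ c ∩ c ∩ d ∩ f(a ∪ d ∪ d ∪ d, f(a, c, a), f(c, a, c)) ∪ c ∩ f(a ∪ d ∪ d ∪ d, f(a, c, a), f(c, a, c)) ∪ d ∩ f(a ∪ d ∪ d ∪ d, f(a, c, a), f(c, a, c)) ∪ d ∩ f(a ∪ d ∪ d ∪ d, f(a, c, a), f(c, a, c)), a ∩ a ∩ c ∩ d ∩ f(a ∩ c ∩ c, a ∪ d ∪ d, a ∪ a ∪ a) ∪ a ∩ a ∩ f(a ∩ c ∩ c, a ∪ d ∪ d, a ∪ a ∪ a) ∪ a ∩ c ∩ c ∩ d ∩ f(a ∩ c ∩ c, a ∪ d ∪ d, a ∪ a ∪ a) ∪ a ∩ c ∩ f(a ∩ c ∩ c, a ∪ d ∪ d, a ∪ a ∪ a) ∪ a ∩ d ∩ f(a ∩ c ∩ c, a ∪ d ∪ d, a ∪ a ∪ a)) ∪ a ∩ a ∩ c
Sort arguments:  a ∩ a ∩ c ∪ a ∩ c ∩ d ∩ f(a ∩ f(f(a, d, d), f(c, a, c), f(d, d, c)) ∪ a ∩ f(f(a, d, d), f(c, a, c), f(d, d, c)) ∪ a ∩ f(f(a, d, d), f(c, a, c), f(d, d, c)) ∪ c ∩ d ∩ d ∩ f(f(a, d, d), f(c, a, c), f(d, d, c)) ∪ c ∩ f(f(a, d, d), f(c, a, c), f(d, d, c)) ∪ d ∩ f(f(a, d, d), f(c, a, c), f(d, d, c)) ∪ f(a, a, a) ∩ f(f(a, d, d), f(c, a, c), f(d, d, c)), a ∩ a ∩ c ∩ d ∩ f(a ∪ d ∪ d ∪ d, f(a, c, a), f(c, a, c)) ∪ a ∩ f(a ∪ d ∪ d ∪ d, f(a, c, a), f(c, a, c)) ∪ c ∩ c ∩ d ∩ f(a ∪ d ∪ d ∪ d, f(a, c, a), f(c, a, c)) ∪ c ∩ f(a ∪ d ∪ d ∪ d, f(a, c, a), f(c, a, c)) ∪ d ∩ f(a ∪ d ∪ d ∪ d, f(a, c, a), f(c, a, c)) ∪ d ∩ f(a ∪ d ∪ d ∪ d, f(a, c, a), f(c, a, c)), a ∩ a ∩ c ∩ d ∩ f(a ∩ c ∩ c, a ∪ d ∪ d, a ∪ a ∪ a) ∪ a ∩ a ∩ f(a ∩ c ∩ c, a ∪ d ∪ d, a ∪ a ∪ a) ∪ a ∩ c ∩ c ∩ d ∩ f(a ∩ c ∩ c, a ∪ d ∪ d, a ∪ a ∪ a) ∪ a ∩ c ∩ f(a ∩ c ∩ c, a ∪ d ∪ d, a ∪ a ∪ a) ∪ a ∩ d ∩ f(a ∩ c ∩ c, a ∪ d ∪ d, a ∪ a ∪ a))

Answer: a ∩ a ∩ c ∪ a ∩ c ∩ d ∩ f(a ∩ f(f(a, d, d), f(c, a, c), f(d, d, c)) ∪ a ∩ f(f(a, d, d), f(c, a, c), f(d, d, c)) ∪ a ∩ f(f(a, d, d), f(c, a, c), f(d, d, c)) ∪ c ∩ d ∩ d ∩ f(f(a, d, d), f(c, a, c), f(d, d, c)) ∪ c ∩ f(f(a, d, d), f(c, a, c), f(d, d, c)) ∪ d ∩ f(f(a, d, d), f(c, a, c), f(d, d, c)) ∪ f(a, a, a) ∩ f(f(a, d, d), f(c, a, c), f(d, d, c)), a ∩ a ∩ c ∩ d ∩ f(a ∪ d ∪ d ∪ d, f(a, c, a), f(c, a, c)) ∪ a ∩ f(a ∪ d ∪ d ∪ d, f(a, c, a), f(c, a, c)) ∪ c ∩ c ∩ d ∩ f(a ∪ d ∪ d ∪ d, f(a, c, a), f(c, a, c)) ∪ c ∩ f(a ∪ d ∪ d ∪ d, f(a, c, a), f(c, a, c)) ∪ d ∩ f(a ∪ d ∪ d ∪ d, f(a, c, a), f(c, a, c)) ∪ d ∩ f(a ∪ d ∪ d ∪ d, f(a, c, a), f(c, a, c)), a ∩ a ∩ c ∩ d ∩ f(a ∩ c ∩ c, a ∪ d ∪ d, a ∪ a ∪ a) ∪ a ∩ a ∩ f(a ∩ c ∩ c, a ∪ d ∪ d, a ∪ a ∪ a) ∪ a ∩ c ∩ c ∩ d ∩ f(a ∩ c ∩ c, a ∪ d ∪ d, a ∪ a ∪ a) ∪ a ∩ c ∩ f(a ∩ c ∩ c, a ∪ d ∪ d, a ∪ a ∪ a) ∪ a ∩ d ∩ f(a ∩ c ∩ c, a ∪ d ∪ d, a ∪ a ∪ a))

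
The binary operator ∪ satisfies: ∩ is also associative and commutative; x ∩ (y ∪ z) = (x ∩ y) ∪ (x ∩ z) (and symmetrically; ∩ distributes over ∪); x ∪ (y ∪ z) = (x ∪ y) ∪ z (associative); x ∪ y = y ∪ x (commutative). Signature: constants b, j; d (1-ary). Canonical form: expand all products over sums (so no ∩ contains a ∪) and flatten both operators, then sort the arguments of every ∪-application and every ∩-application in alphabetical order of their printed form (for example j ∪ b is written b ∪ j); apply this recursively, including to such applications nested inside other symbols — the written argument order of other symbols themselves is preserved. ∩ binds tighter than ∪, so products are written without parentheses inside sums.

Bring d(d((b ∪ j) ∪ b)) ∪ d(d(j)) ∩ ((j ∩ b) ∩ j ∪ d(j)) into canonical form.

Expand products over sums:  d(d(b ∪ b ∪ j)) ∪ b ∩ d(d(j)) ∩ j ∩ j ∪ d(d(j)) ∩ d(j)
Sort:  b ∩ d(d(j)) ∩ j ∩ j ∪ d(d(b ∪ b ∪ j)) ∪ d(d(j)) ∩ d(j)

Answer: b ∩ d(d(j)) ∩ j ∩ j ∪ d(d(b ∪ b ∪ j)) ∪ d(d(j)) ∩ d(j)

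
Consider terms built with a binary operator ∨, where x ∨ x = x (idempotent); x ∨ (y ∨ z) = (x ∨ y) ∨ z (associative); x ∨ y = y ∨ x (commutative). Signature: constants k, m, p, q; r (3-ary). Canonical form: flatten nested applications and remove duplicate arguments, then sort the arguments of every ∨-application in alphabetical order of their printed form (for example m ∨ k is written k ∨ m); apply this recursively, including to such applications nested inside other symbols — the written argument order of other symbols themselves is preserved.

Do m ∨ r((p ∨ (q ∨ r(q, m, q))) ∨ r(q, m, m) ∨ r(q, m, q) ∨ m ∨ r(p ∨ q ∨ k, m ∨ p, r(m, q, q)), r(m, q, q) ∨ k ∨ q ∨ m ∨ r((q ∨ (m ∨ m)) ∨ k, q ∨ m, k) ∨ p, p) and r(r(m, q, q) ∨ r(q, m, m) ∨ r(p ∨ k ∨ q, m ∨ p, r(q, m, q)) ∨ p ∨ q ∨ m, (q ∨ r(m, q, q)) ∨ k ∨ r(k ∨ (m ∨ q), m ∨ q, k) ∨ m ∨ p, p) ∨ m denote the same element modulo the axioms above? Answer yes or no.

Answer: no — m ∨ r(m ∨ p ∨ q ∨ r(k ∨ p ∨ q, m ∨ p, r(m, q, q)) ∨ r(q, m, m) ∨ r(q, m, q), k ∨ m ∨ p ∨ q ∨ r(k ∨ m ∨ q, m ∨ q, k) ∨ r(m, q, q), p) vs m ∨ r(m ∨ p ∨ q ∨ r(k ∨ p ∨ q, m ∨ p, r(q, m, q)) ∨ r(m, q, q) ∨ r(q, m, m), k ∨ m ∨ p ∨ q ∨ r(k ∨ m ∨ q, m ∨ q, k) ∨ r(m, q, q), p)

Derivation:
Left:  m ∨ r((p ∨ (q ∨ r(q, m, q))) ∨ r(q, m, m) ∨ r(q, m, q) ∨ m ∨ r(p ∨ q ∨ k, m ∨ p, r(m, q, q)), r(m, q, q) ∨ k ∨ q ∨ m ∨ r((q ∨ (m ∨ m)) ∨ k, q ∨ m, k) ∨ p, p)
  Inside:  r((p ∨ (q ∨ r(q, m, q))) ∨ r(q, m, m) ∨ r(q, m, q) ∨ m ∨ r(p ∨ q ∨ k, m ∨ p, r(m, q, q)), r(m, q, q) ∨ k ∨ q ∨ m ∨ r((q ∨ (m ∨ m)) ∨ k, q ∨ m, k) ∨ p, p)  →  r(m ∨ p ∨ q ∨ r(k ∨ p ∨ q, m ∨ p, r(m, q, q)) ∨ r(q, m, m) ∨ r(q, m, q), k ∨ m ∨ p ∨ q ∨ r(k ∨ m ∨ q, m ∨ q, k) ∨ r(m, q, q), p)
  Sort:  m ∨ r(m ∨ p ∨ q ∨ r(k ∨ p ∨ q, m ∨ p, r(m, q, q)) ∨ r(q, m, m) ∨ r(q, m, q), k ∨ m ∨ p ∨ q ∨ r(k ∨ m ∨ q, m ∨ q, k) ∨ r(m, q, q), p)
Right:  r(r(m, q, q) ∨ r(q, m, m) ∨ r(p ∨ k ∨ q, m ∨ p, r(q, m, q)) ∨ p ∨ q ∨ m, (q ∨ r(m, q, q)) ∨ k ∨ r(k ∨ (m ∨ q), m ∨ q, k) ∨ m ∨ p, p) ∨ m
  Simplify inside:  r(r(m, q, q) ∨ r(q, m, m) ∨ r(p ∨ k ∨ q, m ∨ p, r(q, m, q)) ∨ p ∨ q ∨ m, (q ∨ r(m, q, q)) ∨ k ∨ r(k ∨ (m ∨ q), m ∨ q, k) ∨ m ∨ p, p)  →  r(m ∨ p ∨ q ∨ r(k ∨ p ∨ q, m ∨ p, r(q, m, q)) ∨ r(m, q, q) ∨ r(q, m, m), k ∨ m ∨ p ∨ q ∨ r(k ∨ m ∨ q, m ∨ q, k) ∨ r(m, q, q), p)
  Sort:  m ∨ r(m ∨ p ∨ q ∨ r(k ∨ p ∨ q, m ∨ p, r(q, m, q)) ∨ r(m, q, q) ∨ r(q, m, m), k ∨ m ∨ p ∨ q ∨ r(k ∨ m ∨ q, m ∨ q, k) ∨ r(m, q, q), p)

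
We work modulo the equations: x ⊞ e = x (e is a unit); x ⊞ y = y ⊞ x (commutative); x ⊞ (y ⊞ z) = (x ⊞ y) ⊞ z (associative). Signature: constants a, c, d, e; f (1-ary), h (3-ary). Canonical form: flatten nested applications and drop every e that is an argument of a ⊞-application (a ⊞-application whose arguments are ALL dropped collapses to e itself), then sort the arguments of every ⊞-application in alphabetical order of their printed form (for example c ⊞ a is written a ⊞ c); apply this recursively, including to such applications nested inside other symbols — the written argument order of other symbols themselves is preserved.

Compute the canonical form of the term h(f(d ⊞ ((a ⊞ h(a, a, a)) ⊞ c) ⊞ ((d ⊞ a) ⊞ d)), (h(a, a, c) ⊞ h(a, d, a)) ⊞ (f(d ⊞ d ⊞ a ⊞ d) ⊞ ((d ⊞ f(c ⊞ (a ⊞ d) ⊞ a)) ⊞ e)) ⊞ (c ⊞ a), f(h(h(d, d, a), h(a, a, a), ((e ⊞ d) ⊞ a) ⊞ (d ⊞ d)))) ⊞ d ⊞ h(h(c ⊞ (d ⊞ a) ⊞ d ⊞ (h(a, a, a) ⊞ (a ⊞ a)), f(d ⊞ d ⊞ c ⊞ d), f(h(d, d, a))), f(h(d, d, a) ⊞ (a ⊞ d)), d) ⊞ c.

Simplify inside:  h(f(d ⊞ ((a ⊞ h(a, a, a)) ⊞ c) ⊞ ((d ⊞ a) ⊞ d)), (h(a, a, c) ⊞ h(a, d, a)) ⊞ (f(d ⊞ d ⊞ a ⊞ d) ⊞ ((d ⊞ f(c ⊞ (a ⊞ d) ⊞ a)) ⊞ e)) ⊞ (c ⊞ a), f(h(h(d, d, a), h(a, a, a), ((e ⊞ d) ⊞ a) ⊞ (d ⊞ d))))  →  h(f(a ⊞ a ⊞ c ⊞ d ⊞ d ⊞ d ⊞ h(a, a, a)), a ⊞ c ⊞ d ⊞ f(a ⊞ a ⊞ c ⊞ d) ⊞ f(a ⊞ d ⊞ d ⊞ d) ⊞ h(a, a, c) ⊞ h(a, d, a), f(h(h(d, d, a), h(a, a, a), a ⊞ d ⊞ d ⊞ d)))
Simplify inside:  h(h(c ⊞ (d ⊞ a) ⊞ d ⊞ (h(a, a, a) ⊞ (a ⊞ a)), f(d ⊞ d ⊞ c ⊞ d), f(h(d, d, a))), f(h(d, d, a) ⊞ (a ⊞ d)), d)  →  h(h(a ⊞ a ⊞ a ⊞ c ⊞ d ⊞ d ⊞ h(a, a, a), f(c ⊞ d ⊞ d ⊞ d), f(h(d, d, a))), f(a ⊞ d ⊞ h(d, d, a)), d)
Sort arguments:  c ⊞ d ⊞ h(f(a ⊞ a ⊞ c ⊞ d ⊞ d ⊞ d ⊞ h(a, a, a)), a ⊞ c ⊞ d ⊞ f(a ⊞ a ⊞ c ⊞ d) ⊞ f(a ⊞ d ⊞ d ⊞ d) ⊞ h(a, a, c) ⊞ h(a, d, a), f(h(h(d, d, a), h(a, a, a), a ⊞ d ⊞ d ⊞ d))) ⊞ h(h(a ⊞ a ⊞ a ⊞ c ⊞ d ⊞ d ⊞ h(a, a, a), f(c ⊞ d ⊞ d ⊞ d), f(h(d, d, a))), f(a ⊞ d ⊞ h(d, d, a)), d)

Answer: c ⊞ d ⊞ h(f(a ⊞ a ⊞ c ⊞ d ⊞ d ⊞ d ⊞ h(a, a, a)), a ⊞ c ⊞ d ⊞ f(a ⊞ a ⊞ c ⊞ d) ⊞ f(a ⊞ d ⊞ d ⊞ d) ⊞ h(a, a, c) ⊞ h(a, d, a), f(h(h(d, d, a), h(a, a, a), a ⊞ d ⊞ d ⊞ d))) ⊞ h(h(a ⊞ a ⊞ a ⊞ c ⊞ d ⊞ d ⊞ h(a, a, a), f(c ⊞ d ⊞ d ⊞ d), f(h(d, d, a))), f(a ⊞ d ⊞ h(d, d, a)), d)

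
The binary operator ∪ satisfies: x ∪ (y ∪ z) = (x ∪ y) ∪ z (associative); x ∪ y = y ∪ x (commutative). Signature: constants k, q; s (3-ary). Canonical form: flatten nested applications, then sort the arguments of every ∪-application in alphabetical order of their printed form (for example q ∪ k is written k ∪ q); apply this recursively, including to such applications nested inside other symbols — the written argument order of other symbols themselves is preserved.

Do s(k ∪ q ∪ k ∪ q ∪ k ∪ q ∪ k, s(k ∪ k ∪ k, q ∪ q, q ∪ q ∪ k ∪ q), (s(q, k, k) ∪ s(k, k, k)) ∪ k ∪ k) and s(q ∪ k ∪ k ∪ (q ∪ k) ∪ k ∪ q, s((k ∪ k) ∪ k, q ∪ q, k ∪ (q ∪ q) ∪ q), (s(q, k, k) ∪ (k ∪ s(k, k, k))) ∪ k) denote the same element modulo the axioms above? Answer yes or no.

Left:  s(k ∪ q ∪ k ∪ q ∪ k ∪ q ∪ k, s(k ∪ k ∪ k, q ∪ q, q ∪ q ∪ k ∪ q), (s(q, k, k) ∪ s(k, k, k)) ∪ k ∪ k)
  Focus inside:  (s(q, k, k) ∪ s(k, k, k)) ∪ k ∪ k
  Merge nested applications:  s(q, k, k) ∪ s(k, k, k) ∪ k ∪ k
  Sort arguments:  k ∪ k ∪ s(k, k, k) ∪ s(q, k, k)
  Rebuild:  s(k ∪ k ∪ k ∪ k ∪ q ∪ q ∪ q, s(k ∪ k ∪ k, q ∪ q, k ∪ q ∪ q ∪ q), k ∪ k ∪ s(k, k, k) ∪ s(q, k, k))
Right:  s(q ∪ k ∪ k ∪ (q ∪ k) ∪ k ∪ q, s((k ∪ k) ∪ k, q ∪ q, k ∪ (q ∪ q) ∪ q), (s(q, k, k) ∪ (k ∪ s(k, k, k))) ∪ k)
  Work inside:  (s(q, k, k) ∪ (k ∪ s(k, k, k))) ∪ k
  Flatten:  s(q, k, k) ∪ k ∪ s(k, k, k) ∪ k
  Sort:  k ∪ k ∪ s(k, k, k) ∪ s(q, k, k)
  Rebuild:  s(k ∪ k ∪ k ∪ k ∪ q ∪ q ∪ q, s(k ∪ k ∪ k, q ∪ q, k ∪ q ∪ q ∪ q), k ∪ k ∪ s(k, k, k) ∪ s(q, k, k))

Answer: yes — both canonical forms are s(k ∪ k ∪ k ∪ k ∪ q ∪ q ∪ q, s(k ∪ k ∪ k, q ∪ q, k ∪ q ∪ q ∪ q), k ∪ k ∪ s(k, k, k) ∪ s(q, k, k))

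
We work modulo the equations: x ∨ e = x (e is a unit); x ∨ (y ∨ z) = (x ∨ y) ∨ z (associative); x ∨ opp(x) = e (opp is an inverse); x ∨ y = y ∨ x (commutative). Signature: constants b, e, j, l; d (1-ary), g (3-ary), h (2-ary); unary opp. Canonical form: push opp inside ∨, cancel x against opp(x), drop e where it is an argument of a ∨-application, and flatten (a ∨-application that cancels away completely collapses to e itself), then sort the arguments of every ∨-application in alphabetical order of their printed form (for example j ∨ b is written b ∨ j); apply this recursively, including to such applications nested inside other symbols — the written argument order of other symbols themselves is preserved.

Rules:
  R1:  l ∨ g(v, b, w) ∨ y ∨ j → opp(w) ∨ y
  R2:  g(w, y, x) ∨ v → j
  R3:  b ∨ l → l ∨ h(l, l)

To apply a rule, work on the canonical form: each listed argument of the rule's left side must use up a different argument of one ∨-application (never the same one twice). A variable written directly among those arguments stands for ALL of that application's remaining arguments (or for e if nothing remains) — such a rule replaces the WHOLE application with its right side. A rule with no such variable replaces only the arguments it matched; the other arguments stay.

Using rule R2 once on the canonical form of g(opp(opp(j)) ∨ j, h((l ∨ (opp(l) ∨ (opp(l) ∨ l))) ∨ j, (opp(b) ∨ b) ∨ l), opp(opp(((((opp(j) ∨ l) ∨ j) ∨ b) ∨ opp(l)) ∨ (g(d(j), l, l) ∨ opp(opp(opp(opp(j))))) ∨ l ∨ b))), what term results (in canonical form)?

Canonical form:  g(j ∨ j, h(j, l), b ∨ b ∨ g(d(j), l, l) ∨ j ∨ l)
Match R2:  consume g(d(j), l, l);  v := b ∨ b ∨ j ∨ l, w := d(j), x := l, y := l
The extension variable absorbs all remaining arguments, so the whole application is rewritten.
Giving:  g(j ∨ j, h(j, l), j)

Answer: g(j ∨ j, h(j, l), j)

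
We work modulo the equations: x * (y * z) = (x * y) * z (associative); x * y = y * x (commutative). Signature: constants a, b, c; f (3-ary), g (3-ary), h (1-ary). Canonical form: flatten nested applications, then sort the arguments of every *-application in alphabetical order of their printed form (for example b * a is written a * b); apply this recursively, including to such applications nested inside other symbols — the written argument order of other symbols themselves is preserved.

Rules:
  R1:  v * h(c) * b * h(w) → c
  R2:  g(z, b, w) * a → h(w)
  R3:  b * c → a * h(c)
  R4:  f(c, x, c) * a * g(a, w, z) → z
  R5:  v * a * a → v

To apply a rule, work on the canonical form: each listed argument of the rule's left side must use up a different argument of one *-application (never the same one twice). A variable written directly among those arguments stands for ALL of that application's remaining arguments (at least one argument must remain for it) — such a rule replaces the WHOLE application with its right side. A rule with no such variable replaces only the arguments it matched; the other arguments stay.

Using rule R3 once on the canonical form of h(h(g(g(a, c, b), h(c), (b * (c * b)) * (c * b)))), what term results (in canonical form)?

Canonical form:  h(h(g(g(a, c, b), h(c), b * b * b * c * c)))
Match R3:  consume b, c
Giving:  h(h(g(g(a, c, b), h(c), a * b * b * c * h(c))))

Answer: h(h(g(g(a, c, b), h(c), a * b * b * c * h(c))))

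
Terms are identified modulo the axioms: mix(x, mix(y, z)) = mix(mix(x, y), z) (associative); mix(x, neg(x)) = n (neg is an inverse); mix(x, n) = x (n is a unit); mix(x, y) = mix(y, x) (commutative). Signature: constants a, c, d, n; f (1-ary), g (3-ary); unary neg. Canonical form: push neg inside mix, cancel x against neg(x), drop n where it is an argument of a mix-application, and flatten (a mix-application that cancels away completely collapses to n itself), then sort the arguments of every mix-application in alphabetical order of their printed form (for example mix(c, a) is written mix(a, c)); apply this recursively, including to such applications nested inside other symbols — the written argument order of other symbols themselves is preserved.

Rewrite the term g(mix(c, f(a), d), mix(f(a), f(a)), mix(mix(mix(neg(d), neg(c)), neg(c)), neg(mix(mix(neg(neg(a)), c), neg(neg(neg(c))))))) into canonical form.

Answer: g(mix(c, d, f(a)), mix(f(a), f(a)), mix(neg(a), neg(c), neg(c), neg(d)))

Derivation:
Work inside:  mix(mix(mix(neg(d), neg(c)), neg(c)), neg(mix(mix(neg(neg(a)), c), neg(neg(neg(c))))))
Push neg inside:  distribute neg over mix and collapse double neg
Collect:  mix(neg(d), neg(c), neg(c), neg(a))
Sort arguments:  mix(neg(a), neg(c), neg(c), neg(d))
Rebuild:  g(mix(c, d, f(a)), mix(f(a), f(a)), mix(neg(a), neg(c), neg(c), neg(d)))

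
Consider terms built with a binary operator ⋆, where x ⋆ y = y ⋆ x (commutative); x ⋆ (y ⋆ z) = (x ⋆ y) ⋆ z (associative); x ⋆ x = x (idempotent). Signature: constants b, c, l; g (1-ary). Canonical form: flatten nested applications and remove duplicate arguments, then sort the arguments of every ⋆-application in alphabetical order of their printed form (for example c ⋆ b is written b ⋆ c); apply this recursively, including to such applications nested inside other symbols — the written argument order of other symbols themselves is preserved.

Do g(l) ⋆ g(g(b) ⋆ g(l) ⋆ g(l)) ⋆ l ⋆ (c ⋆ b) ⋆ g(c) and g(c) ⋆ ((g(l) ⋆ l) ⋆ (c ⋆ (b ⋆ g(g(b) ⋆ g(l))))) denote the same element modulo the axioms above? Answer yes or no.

Answer: yes — both canonical forms are b ⋆ c ⋆ g(c) ⋆ g(g(b) ⋆ g(l)) ⋆ g(l) ⋆ l

Derivation:
Left:  g(l) ⋆ g(g(b) ⋆ g(l) ⋆ g(l)) ⋆ l ⋆ (c ⋆ b) ⋆ g(c)
  Flatten:  g(l) ⋆ g(g(b) ⋆ g(l) ⋆ g(l)) ⋆ l ⋆ c ⋆ b ⋆ g(c)
  Inside:  g(g(b) ⋆ g(l) ⋆ g(l))  →  g(g(b) ⋆ g(l))
  Order the arguments:  b ⋆ c ⋆ g(c) ⋆ g(g(b) ⋆ g(l)) ⋆ g(l) ⋆ l
Right:  g(c) ⋆ ((g(l) ⋆ l) ⋆ (c ⋆ (b ⋆ g(g(b) ⋆ g(l)))))
  Un-nest:  g(c) ⋆ g(l) ⋆ l ⋆ c ⋆ b ⋆ g(g(b) ⋆ g(l))
  Order the arguments:  b ⋆ c ⋆ g(c) ⋆ g(g(b) ⋆ g(l)) ⋆ g(l) ⋆ l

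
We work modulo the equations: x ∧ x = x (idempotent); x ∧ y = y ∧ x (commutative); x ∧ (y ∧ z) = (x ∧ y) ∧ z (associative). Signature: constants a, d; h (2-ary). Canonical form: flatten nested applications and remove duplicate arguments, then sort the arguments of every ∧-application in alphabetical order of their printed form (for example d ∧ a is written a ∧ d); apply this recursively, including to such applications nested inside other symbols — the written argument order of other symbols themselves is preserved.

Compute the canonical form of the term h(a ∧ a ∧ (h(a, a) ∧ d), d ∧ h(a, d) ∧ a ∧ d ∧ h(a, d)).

Descend into:  d ∧ h(a, d) ∧ a ∧ d ∧ h(a, d)
Deduplicate:  drop duplicate d, h(a, d)
Order the arguments:  a ∧ d ∧ h(a, d)
Reassemble:  h(a ∧ d ∧ h(a, a), a ∧ d ∧ h(a, d))

Answer: h(a ∧ d ∧ h(a, a), a ∧ d ∧ h(a, d))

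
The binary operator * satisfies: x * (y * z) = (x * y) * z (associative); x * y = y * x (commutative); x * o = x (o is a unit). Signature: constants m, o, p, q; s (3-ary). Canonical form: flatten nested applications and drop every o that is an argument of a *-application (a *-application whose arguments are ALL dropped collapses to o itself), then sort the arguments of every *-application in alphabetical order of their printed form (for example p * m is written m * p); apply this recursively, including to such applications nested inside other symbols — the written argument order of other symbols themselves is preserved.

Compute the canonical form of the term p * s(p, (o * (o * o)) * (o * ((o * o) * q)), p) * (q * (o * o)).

Answer: p * q * s(p, q, p)

Derivation:
Merge nested applications:  p * s(p, (o * (o * o)) * (o * ((o * o) * q)), p) * q * o * o
Canonicalize subterm:  s(p, (o * (o * o)) * (o * ((o * o) * q)), p)  →  s(p, q, p)
Units out:  drop o (×2)
Sort:  p * q * s(p, q, p)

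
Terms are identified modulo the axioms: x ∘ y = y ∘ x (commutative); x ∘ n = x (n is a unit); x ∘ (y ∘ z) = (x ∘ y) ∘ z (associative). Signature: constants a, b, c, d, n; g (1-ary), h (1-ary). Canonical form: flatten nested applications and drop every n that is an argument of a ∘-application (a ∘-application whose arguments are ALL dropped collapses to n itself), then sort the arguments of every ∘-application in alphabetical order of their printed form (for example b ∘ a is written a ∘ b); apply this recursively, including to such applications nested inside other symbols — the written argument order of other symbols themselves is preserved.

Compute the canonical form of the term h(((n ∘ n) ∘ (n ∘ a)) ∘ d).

Answer: h(a ∘ d)

Derivation:
Work inside:  ((n ∘ n) ∘ (n ∘ a)) ∘ d
Un-nest:  n ∘ n ∘ n ∘ a ∘ d
Unit:  drop n (×3)
Sort:  a ∘ d
Rebuild:  h(a ∘ d)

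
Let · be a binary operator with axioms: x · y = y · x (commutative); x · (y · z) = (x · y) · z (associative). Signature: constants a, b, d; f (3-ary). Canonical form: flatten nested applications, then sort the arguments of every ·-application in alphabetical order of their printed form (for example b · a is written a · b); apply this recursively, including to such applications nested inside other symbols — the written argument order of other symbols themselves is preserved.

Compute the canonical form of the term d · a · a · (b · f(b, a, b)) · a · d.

Merge nested applications:  d · a · a · b · f(b, a, b) · a · d
Sort:  a · a · a · b · d · d · f(b, a, b)

Answer: a · a · a · b · d · d · f(b, a, b)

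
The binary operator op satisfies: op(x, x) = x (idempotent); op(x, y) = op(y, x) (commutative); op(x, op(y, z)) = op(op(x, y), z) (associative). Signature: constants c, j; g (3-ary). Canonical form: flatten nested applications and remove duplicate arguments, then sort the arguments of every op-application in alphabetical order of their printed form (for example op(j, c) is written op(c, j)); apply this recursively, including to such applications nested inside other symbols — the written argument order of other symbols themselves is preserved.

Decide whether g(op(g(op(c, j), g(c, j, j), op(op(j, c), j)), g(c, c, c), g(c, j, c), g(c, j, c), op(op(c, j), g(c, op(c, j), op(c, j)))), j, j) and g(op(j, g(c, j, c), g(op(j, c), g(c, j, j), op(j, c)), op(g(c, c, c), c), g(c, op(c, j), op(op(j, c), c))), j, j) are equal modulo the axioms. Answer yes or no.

Answer: yes — both canonical forms are g(op(c, g(c, c, c), g(c, j, c), g(c, op(c, j), op(c, j)), g(op(c, j), g(c, j, j), op(c, j)), j), j, j)

Derivation:
Left:  g(op(g(op(c, j), g(c, j, j), op(op(j, c), j)), g(c, c, c), g(c, j, c), g(c, j, c), op(op(c, j), g(c, op(c, j), op(c, j)))), j, j)
  Descend into:  op(g(op(c, j), g(c, j, j), op(op(j, c), j)), g(c, c, c), g(c, j, c), g(c, j, c), op(op(c, j), g(c, op(c, j), op(c, j))))
  Merge nested applications:  op(g(op(c, j), g(c, j, j), op(op(j, c), j)), g(c, c, c), g(c, j, c), g(c, j, c), c, j, g(c, op(c, j), op(c, j)))
  Simplify inside:  g(op(c, j), g(c, j, j), op(op(j, c), j))  →  g(op(c, j), g(c, j, j), op(c, j))
  Drop duplicates:  drop duplicate g(c, j, c)
  Sort:  op(c, g(c, c, c), g(c, j, c), g(c, op(c, j), op(c, j)), g(op(c, j), g(c, j, j), op(c, j)), j)
  Rebuild:  g(op(c, g(c, c, c), g(c, j, c), g(c, op(c, j), op(c, j)), g(op(c, j), g(c, j, j), op(c, j)), j), j, j)
Right:  g(op(j, g(c, j, c), g(op(j, c), g(c, j, j), op(j, c)), op(g(c, c, c), c), g(c, op(c, j), op(op(j, c), c))), j, j)
  Descend into:  op(j, g(c, j, c), g(op(j, c), g(c, j, j), op(j, c)), op(g(c, c, c), c), g(c, op(c, j), op(op(j, c), c)))
  Un-nest:  op(j, g(c, j, c), g(op(j, c), g(c, j, j), op(j, c)), g(c, c, c), c, g(c, op(c, j), op(op(j, c), c)))
  Canonicalize subterm:  g(op(j, c), g(c, j, j), op(j, c))  →  g(op(c, j), g(c, j, j), op(c, j))
  Inside:  g(c, op(c, j), op(op(j, c), c))  →  g(c, op(c, j), op(c, j))
  Order the arguments:  op(c, g(c, c, c), g(c, j, c), g(c, op(c, j), op(c, j)), g(op(c, j), g(c, j, j), op(c, j)), j)
  Rebuild:  g(op(c, g(c, c, c), g(c, j, c), g(c, op(c, j), op(c, j)), g(op(c, j), g(c, j, j), op(c, j)), j), j, j)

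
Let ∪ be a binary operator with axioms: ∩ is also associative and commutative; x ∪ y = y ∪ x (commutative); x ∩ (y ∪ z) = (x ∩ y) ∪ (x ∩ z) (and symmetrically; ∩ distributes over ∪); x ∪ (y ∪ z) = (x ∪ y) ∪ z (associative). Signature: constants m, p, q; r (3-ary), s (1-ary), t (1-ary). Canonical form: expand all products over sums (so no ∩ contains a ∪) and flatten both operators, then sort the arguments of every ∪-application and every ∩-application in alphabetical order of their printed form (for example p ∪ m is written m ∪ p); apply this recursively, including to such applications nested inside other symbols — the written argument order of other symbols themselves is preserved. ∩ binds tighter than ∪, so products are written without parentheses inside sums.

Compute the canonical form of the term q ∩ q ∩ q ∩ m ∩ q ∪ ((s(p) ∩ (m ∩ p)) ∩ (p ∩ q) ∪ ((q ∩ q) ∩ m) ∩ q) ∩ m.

Answer: m ∩ m ∩ p ∩ p ∩ q ∩ s(p) ∪ m ∩ m ∩ q ∩ q ∩ q ∪ m ∩ q ∩ q ∩ q ∩ q

Derivation:
Distribute:  m ∩ q ∩ q ∩ q ∩ q ∪ m ∩ m ∩ p ∩ p ∩ q ∩ s(p) ∪ m ∩ m ∩ q ∩ q ∩ q
Order the arguments:  m ∩ m ∩ p ∩ p ∩ q ∩ s(p) ∪ m ∩ m ∩ q ∩ q ∩ q ∪ m ∩ q ∩ q ∩ q ∩ q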